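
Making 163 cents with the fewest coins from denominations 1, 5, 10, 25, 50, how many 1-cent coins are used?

Use the largest denomination that fits, subtract, and repeat.
163 − 3×50→13 − 1×10→3 − 3×1→0
Count of 1: 3

3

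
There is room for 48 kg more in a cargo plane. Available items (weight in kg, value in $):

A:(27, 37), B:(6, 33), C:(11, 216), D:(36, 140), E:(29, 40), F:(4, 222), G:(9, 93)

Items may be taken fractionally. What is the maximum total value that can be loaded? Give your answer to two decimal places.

Order: F (222/4=55.50) > C (216/11=19.64) > G (93/9=10.33) > B (33/6=5.50) > D (140/36=3.89) > E (40/29=1.38) > A (37/27=1.37)
Fill: take F (4 @ 222) → take C (11 @ 216) → take G (9 @ 93) → take B (6 @ 33) → take 18/36 of D → 70.00; 48/48 used.
Total value = 634.00

634.00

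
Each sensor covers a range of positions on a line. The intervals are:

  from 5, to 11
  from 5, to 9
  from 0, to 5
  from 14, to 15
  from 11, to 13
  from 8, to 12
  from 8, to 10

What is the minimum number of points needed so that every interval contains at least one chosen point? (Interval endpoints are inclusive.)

Process intervals by earliest right end; each time one isn't hit yet, stab at its right endpoint.
By right end: [0,5]  [5,9]  [8,10]  [5,11]  [8,12]  [11,13]  [14,15]
[0,5] uncovered → point at 5; [8,10] uncovered → point at 10; [11,13] uncovered → point at 13; [14,15] uncovered → point at 15.
Points: 5, 10, 13, 15 (4 total).

4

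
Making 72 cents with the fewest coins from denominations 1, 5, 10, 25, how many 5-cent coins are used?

0

72 = 2×25 + 2×10 + 2×1
Count of 5: 0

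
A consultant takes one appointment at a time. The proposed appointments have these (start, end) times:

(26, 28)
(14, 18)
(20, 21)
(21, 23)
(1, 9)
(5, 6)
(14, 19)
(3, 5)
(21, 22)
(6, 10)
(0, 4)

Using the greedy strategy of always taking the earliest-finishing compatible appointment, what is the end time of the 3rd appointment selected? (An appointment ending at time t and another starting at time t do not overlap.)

Greedy by earliest finish: after sorting by end time, pick each interval compatible with the last pick.
Sorted by end: (0,4)  (3,5)  (5,6)  (1,9)  (6,10)  (14,18)  (14,19)  (20,21)  (21,22)  (21,23)  (26,28)
take (0,4); take (5,6); take (6,10); take (14,18); skip (14,19); take (20,21); take (21,22); take (26,28).
Selected: (0,4) (5,6) (6,10) (14,18) (20,21) (21,22) (26,28)

10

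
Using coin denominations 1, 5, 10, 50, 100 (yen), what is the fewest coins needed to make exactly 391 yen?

Use the largest denomination that fits, subtract, and repeat.
391 − 3×100→91 − 1×50→41 − 4×10→1 − 1×1→0
Total coins = 3 + 1 + 4 + 1 = 9

9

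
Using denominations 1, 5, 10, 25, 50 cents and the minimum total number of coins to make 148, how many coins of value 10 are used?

2

Use the largest denomination that fits, subtract, and repeat.
148 = 2×50 + 1×25 + 2×10 + 3×1
Count of 10: 2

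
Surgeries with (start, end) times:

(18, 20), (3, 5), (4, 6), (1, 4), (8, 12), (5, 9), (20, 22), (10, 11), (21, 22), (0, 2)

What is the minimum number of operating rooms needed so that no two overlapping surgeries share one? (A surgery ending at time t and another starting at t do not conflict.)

2

starts: [0, 1, 3, 4, 5, 8, 10, 18, 20, 21]
ends:   [2, 4, 5, 6, 9, 11, 12, 20, 22, 22]
s0→1 s1→2  — peak 2.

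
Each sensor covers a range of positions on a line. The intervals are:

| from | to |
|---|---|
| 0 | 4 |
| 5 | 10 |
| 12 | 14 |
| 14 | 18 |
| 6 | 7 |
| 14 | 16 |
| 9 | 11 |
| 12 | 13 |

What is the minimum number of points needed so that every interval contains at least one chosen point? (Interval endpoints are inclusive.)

5

Sorted: [0,4] [6,7] [5,10] [9,11] [12,13] [12,14] [14,16] [14,18]
{[0,4]} hit by 4; {[6,7],[5,10]} hit by 7; {[9,11]} hit by 11; {[12,13],[12,14]} hit by 13; {[14,16],[14,18]} hit by 16.
Points: 4, 7, 11, 13, 16 (5 total).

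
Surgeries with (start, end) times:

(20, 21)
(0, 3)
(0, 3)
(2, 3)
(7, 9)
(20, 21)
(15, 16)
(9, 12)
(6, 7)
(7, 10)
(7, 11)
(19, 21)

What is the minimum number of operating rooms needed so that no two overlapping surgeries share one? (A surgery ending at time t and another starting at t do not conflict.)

3

starts: [0, 0, 2, 6, 7, 7, 7, 9, 15, 19, 20, 20]
ends:   [3, 3, 3, 7, 9, 10, 11, 12, 16, 21, 21, 21]
s0→1 s0→2 s2→3  — peak 3.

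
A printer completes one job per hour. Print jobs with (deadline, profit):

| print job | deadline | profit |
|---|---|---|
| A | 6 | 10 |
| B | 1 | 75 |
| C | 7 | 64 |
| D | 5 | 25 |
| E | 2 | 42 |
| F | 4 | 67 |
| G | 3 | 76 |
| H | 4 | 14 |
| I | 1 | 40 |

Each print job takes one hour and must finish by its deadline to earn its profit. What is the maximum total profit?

359

Profit order: G=76 B=75 F=67 C=64 E=42 I=40 D=25 H=14 A=10
Assign: G→slot 3, B→slot 1, F→slot 4, C→slot 7, E→slot 2, I skipped, D→slot 5, H skipped, A→slot 6.
Slots: [1:B] [2:E] [3:G] [4:F] [5:D] [6:A] [7:C]
Profit = 75 + 42 + 76 + 67 + 25 + 10 + 64 = 359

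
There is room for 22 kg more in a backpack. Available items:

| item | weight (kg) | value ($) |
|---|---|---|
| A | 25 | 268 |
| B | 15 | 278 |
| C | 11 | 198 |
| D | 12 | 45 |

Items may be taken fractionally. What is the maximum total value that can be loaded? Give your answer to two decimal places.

Order: B (278/15=18.53) > C (198/11=18.00) > A (268/25=10.72) > D (45/12=3.75)
Fill: take B (15 @ 278) → take 7/11 of C → 126.00; 22/22 used.
Total value = 404.00

404.00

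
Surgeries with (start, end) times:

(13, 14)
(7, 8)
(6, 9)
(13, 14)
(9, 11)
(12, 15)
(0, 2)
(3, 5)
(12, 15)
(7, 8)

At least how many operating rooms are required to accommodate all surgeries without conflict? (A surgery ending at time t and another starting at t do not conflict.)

Count concurrent intervals with a sweep; the peak is the room count.
starts: [0, 3, 6, 7, 7, 9, 12, 12, 13, 13]
ends:   [2, 5, 8, 8, 9, 11, 14, 14, 15, 15]
s0→1 e2→0 s3→1 e5→0 s6→1 s7→2 s7→3 e8→2 e8→1 e9→0 s9→1 e11→0 s12→1 s12→2 s13→3 s13→4  — peak 4.

4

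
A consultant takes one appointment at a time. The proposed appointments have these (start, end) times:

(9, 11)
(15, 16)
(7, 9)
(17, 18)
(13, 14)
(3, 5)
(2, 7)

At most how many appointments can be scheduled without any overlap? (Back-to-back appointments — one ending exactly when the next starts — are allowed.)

Greedy by earliest finish: after sorting by end time, pick each interval compatible with the last pick.
Sorted by end: (3,5)  (2,7)  (7,9)  (9,11)  (13,14)  (15,16)  (17,18)
take (3,5); skip (2,7); take (7,9); take (9,11); take (13,14); take (15,16); take (17,18).
Selected 6 appointments.

6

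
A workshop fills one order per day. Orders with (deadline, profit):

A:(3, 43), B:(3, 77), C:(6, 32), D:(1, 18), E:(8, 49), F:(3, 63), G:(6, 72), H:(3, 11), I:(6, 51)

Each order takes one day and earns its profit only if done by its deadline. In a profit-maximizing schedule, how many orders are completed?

Take jobs in profit order; each goes to the latest open slot no later than its deadline.
By profit: B(d3,77), G(d6,72), F(d3,63), I(d6,51), E(d8,49), A(d3,43), C(d6,32), D(d1,18), H(d3,11)
B→slot 3; G→slot 6; F→slot 2; I→slot 5; E→slot 8; A→slot 1; C→slot 4; D skipped; H skipped.
7 of 9 scheduled.

7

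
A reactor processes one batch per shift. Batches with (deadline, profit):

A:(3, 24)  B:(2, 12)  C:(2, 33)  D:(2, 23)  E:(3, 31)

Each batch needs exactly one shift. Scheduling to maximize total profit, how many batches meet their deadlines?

3

Profit order: C=33 E=31 A=24 D=23 B=12
Assign: C→slot 2, E→slot 3, A→slot 1, D skipped, B skipped.
Slots: [1:A] [2:C] [3:E]
3 of 5 scheduled.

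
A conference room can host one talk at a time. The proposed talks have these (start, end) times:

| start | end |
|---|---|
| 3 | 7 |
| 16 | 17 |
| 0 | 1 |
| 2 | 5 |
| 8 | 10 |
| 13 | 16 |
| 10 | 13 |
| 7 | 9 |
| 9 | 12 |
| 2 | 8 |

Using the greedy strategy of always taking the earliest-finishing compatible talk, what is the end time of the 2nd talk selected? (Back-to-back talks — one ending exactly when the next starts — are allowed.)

5

Order by finish time; keep every interval that doesn't clash with the previous kept one.
Sorted by end: (0,1)  (2,5)  (3,7)  (2,8)  (7,9)  (8,10)  (9,12)  (10,13)  (13,16)  (16,17)
take (0,1); take (2,5); take (7,9); take (9,12); take (13,16); take (16,17).
Selected: (0,1) (2,5) (7,9) (9,12) (13,16) (16,17)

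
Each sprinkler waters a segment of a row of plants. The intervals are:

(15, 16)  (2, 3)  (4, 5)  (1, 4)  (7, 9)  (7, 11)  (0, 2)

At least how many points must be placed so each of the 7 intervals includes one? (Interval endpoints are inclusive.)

4

Sort by right endpoint; whenever an interval is uncovered, place a point at its right end.
By right end: [0,2]  [2,3]  [1,4]  [4,5]  [7,9]  [7,11]  [15,16]
[0,2] uncovered → point at 2; [4,5] uncovered → point at 5; [7,9] uncovered → point at 9; [15,16] uncovered → point at 16.
Points: 2, 5, 9, 16 (4 total).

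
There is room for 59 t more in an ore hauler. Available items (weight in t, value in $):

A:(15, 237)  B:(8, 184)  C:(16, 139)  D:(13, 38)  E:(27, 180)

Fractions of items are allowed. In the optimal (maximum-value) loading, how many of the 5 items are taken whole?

Greedy by value/weight ratio, highest first.
Ratios (sorted): B 23.00, A 15.80, C 8.69, E 6.67, D 2.92
take B (8 @ 184); take A (15 @ 237); take C (16 @ 139); take 20/27 of E → 133.33. Capacity used 59/59.
3 item(s) taken whole; one partial (take 20/27 of E).

3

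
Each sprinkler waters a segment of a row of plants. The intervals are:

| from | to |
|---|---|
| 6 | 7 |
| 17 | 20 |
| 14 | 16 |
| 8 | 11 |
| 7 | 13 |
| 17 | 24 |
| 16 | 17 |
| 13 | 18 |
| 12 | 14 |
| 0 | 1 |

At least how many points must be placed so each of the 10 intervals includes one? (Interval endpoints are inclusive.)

Process intervals by earliest right end; each time one isn't hit yet, stab at its right endpoint.
By right end: [0,1]  [6,7]  [8,11]  [7,13]  [12,14]  [14,16]  [16,17]  [13,18]  [17,20]  [17,24]
[0,1] uncovered → point at 1; [6,7] uncovered → point at 7; [8,11] uncovered → point at 11; [12,14] uncovered → point at 14; [16,17] uncovered → point at 17.
Points: 1, 7, 11, 14, 17 (5 total).

5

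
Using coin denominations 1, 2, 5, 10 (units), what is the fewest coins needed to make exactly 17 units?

3

Use the largest denomination that fits, subtract, and repeat.
17 − 1×10→7 − 1×5→2 − 1×2→0
Total coins = 1 + 1 + 1 = 3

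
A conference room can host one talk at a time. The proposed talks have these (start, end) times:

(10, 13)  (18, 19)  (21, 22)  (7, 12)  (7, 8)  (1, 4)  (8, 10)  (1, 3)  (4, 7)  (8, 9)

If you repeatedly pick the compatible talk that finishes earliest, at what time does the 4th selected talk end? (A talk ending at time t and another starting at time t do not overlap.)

9

Order by finish time; keep every interval that doesn't clash with the previous kept one.
By end time: (1,3), (1,4), (4,7), (7,8), (8,9), (8,10), (7,12), (10,13), (18,19), (21,22).
Pick (1,3); next start ≥ 3 → (4,7); next start ≥ 7 → (7,8); next start ≥ 8 → (8,9); next start ≥ 9 → (10,13); next start ≥ 13 → (18,19); next start ≥ 19 → (21,22).
Selected: (1,3) (4,7) (7,8) (8,9) (10,13) (18,19) (21,22)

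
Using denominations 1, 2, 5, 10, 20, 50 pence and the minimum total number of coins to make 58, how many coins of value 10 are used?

58 − 1×50→8 − 1×5→3 − 1×2→1 − 1×1→0
Count of 10: 0

0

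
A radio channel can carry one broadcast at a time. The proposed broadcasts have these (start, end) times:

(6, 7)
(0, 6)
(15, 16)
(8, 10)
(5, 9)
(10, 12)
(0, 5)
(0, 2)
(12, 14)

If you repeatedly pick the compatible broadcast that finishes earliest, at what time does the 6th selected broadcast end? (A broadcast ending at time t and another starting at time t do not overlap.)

16

Sorted by end: (0,2)  (0,5)  (0,6)  (6,7)  (5,9)  (8,10)  (10,12)  (12,14)  (15,16)
take (0,2); skip (0,5); skip (0,6); take (6,7); take (8,10); take (10,12); take (12,14); take (15,16).
Selected: (0,2) (6,7) (8,10) (10,12) (12,14) (15,16)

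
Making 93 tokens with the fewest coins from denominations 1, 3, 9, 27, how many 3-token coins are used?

Greedy: take as many of the largest coin as possible, then repeat with the remainder.
93 = 3×27 + 1×9 + 1×3
Count of 3: 1

1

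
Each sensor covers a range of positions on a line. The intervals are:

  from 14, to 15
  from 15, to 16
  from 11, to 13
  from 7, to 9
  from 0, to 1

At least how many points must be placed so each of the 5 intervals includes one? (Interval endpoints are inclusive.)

Sort by right endpoint; whenever an interval is uncovered, place a point at its right end.
Sorted: [0,1] [7,9] [11,13] [14,15] [15,16]
{[0,1]} hit by 1; {[7,9]} hit by 9; {[11,13]} hit by 13; {[14,15],[15,16]} hit by 15.
Points: 1, 9, 13, 15 (4 total).

4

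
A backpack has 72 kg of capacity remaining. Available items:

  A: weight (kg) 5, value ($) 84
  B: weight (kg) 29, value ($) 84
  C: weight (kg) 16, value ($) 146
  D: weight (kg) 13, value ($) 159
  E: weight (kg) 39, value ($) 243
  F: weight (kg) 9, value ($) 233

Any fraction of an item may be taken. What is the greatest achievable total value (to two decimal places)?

802.69

Greedy by value/weight ratio, highest first.
Ratios (sorted): F 25.89, A 16.80, D 12.23, C 9.12, E 6.23, B 2.90
take F (9 @ 233); take A (5 @ 84); take D (13 @ 159); take C (16 @ 146); take 29/39 of E → 180.69. Capacity used 72/72.
Total value = 802.69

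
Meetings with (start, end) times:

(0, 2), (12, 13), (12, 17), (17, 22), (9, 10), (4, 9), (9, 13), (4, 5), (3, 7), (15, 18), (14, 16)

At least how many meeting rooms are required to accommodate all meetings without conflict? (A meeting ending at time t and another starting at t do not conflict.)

3

Count concurrent intervals with a sweep; the peak is the room count.
starts: [0, 3, 4, 4, 9, 9, 12, 12, 14, 15, 17]
ends:   [2, 5, 7, 9, 10, 13, 13, 16, 17, 18, 22]
s0→1 e2→0 s3→1 s4→2 s4→3  — peak 3.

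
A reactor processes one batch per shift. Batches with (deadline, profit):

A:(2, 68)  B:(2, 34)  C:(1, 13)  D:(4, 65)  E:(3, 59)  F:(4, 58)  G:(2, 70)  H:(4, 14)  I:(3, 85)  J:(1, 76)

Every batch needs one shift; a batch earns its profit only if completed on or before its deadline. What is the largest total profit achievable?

Profit order: I=85 J=76 G=70 A=68 D=65 E=59 F=58 B=34 H=14 C=13
Assign: I→slot 3, J→slot 1, G→slot 2, A skipped, D→slot 4, E skipped, F skipped, B skipped, H skipped, C skipped.
Slots: [1:J] [2:G] [3:I] [4:D]
Profit = 76 + 70 + 85 + 65 = 296

296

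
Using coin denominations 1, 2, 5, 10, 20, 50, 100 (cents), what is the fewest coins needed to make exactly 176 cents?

176 − 1×100→76 − 1×50→26 − 1×20→6 − 1×5→1 − 1×1→0
Total coins = 1 + 1 + 1 + 1 + 1 = 5

5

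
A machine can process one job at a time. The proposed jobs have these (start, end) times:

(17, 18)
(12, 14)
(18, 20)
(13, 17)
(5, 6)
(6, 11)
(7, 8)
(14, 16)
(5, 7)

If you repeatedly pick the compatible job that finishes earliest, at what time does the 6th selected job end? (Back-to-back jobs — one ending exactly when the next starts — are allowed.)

Sorted by end: (5,6)  (5,7)  (7,8)  (6,11)  (12,14)  (14,16)  (13,17)  (17,18)  (18,20)
take (5,6); take (7,8); take (12,14); take (14,16); skip (13,17); take (17,18); take (18,20).
Selected: (5,6) (7,8) (12,14) (14,16) (17,18) (18,20)

20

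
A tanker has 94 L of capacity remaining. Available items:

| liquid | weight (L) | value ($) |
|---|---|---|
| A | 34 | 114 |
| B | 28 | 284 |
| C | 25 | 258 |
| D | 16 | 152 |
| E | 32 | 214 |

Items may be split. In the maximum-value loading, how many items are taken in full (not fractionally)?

Order: C (258/25=10.32) > B (284/28=10.14) > D (152/16=9.50) > E (214/32=6.69) > A (114/34=3.35)
Fill: take C (25 @ 258) → take B (28 @ 284) → take D (16 @ 152) → take 25/32 of E → 167.19; 94/94 used.
3 item(s) taken whole; one partial (take 25/32 of E).

3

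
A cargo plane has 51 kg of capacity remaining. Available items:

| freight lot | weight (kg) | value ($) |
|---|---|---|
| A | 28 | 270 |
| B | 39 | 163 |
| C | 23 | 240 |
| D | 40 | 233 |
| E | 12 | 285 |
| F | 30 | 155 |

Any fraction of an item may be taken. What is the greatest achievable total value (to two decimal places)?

Greedy by value/weight ratio, highest first.
Ratios (sorted): E 23.75, C 10.43, A 9.64, D 5.83, F 5.17, B 4.18
take E (12 @ 285); take C (23 @ 240); take 16/28 of A → 154.29. Capacity used 51/51.
Total value = 679.29

679.29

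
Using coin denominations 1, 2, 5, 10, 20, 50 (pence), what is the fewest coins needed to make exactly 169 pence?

Use the largest denomination that fits, subtract, and repeat.
169 = 3×50 + 1×10 + 1×5 + 2×2
Total coins = 3 + 1 + 1 + 2 = 7

7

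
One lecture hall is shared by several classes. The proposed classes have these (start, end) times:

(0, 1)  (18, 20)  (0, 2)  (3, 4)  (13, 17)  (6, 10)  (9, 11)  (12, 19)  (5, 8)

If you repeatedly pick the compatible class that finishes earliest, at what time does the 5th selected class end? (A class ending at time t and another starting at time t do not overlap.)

17

By end time: (0,1), (0,2), (3,4), (5,8), (6,10), (9,11), (13,17), (12,19), (18,20).
Pick (0,1); next start ≥ 1 → (3,4); next start ≥ 4 → (5,8); next start ≥ 8 → (9,11); next start ≥ 11 → (13,17); next start ≥ 17 → (18,20).
Selected: (0,1) (3,4) (5,8) (9,11) (13,17) (18,20)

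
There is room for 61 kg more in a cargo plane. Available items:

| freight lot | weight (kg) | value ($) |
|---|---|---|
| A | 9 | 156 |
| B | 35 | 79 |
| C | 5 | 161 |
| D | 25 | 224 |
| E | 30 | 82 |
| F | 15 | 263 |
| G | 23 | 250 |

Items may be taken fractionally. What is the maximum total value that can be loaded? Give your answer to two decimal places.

Greedy by value/weight ratio, highest first.
Ratios (sorted): C 32.20, F 17.53, A 17.33, G 10.87, D 8.96, E 2.73, B 2.26
take C (5 @ 161); take F (15 @ 263); take A (9 @ 156); take G (23 @ 250); take 9/25 of D → 80.64. Capacity used 61/61.
Total value = 910.64

910.64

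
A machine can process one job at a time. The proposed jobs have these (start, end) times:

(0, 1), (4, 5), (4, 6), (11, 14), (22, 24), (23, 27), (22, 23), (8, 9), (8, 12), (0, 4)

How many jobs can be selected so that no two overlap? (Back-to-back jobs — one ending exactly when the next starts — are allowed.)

6

Sorted by end: (0,1)  (0,4)  (4,5)  (4,6)  (8,9)  (8,12)  (11,14)  (22,23)  (22,24)  (23,27)
take (0,1); skip (0,4); take (4,5); skip (4,6); take (8,9); take (11,14); take (22,23); skip (22,24); take (23,27).
Selected 6 jobs.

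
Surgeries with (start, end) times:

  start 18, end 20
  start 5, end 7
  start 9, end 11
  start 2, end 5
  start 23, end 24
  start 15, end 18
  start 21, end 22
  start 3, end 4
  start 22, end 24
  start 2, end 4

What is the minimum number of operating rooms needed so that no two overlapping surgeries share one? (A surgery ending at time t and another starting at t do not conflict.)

3

Events (time:±→running): 2:+→1 2:+→2 3:+→3 … peak 3.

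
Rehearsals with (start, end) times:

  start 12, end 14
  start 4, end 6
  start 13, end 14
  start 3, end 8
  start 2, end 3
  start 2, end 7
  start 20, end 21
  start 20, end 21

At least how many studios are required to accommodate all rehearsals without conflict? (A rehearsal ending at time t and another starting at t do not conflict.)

3

Count concurrent intervals with a sweep; the peak is the room count.
starts: [2, 2, 3, 4, 12, 13, 20, 20]
ends:   [3, 6, 7, 8, 14, 14, 21, 21]
s2→1 s2→2 e3→1 s3→2 s4→3  — peak 3.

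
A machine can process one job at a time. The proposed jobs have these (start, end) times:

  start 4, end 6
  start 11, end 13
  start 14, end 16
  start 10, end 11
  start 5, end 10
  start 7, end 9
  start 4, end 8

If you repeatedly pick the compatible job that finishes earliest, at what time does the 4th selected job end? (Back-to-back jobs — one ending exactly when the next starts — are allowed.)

Sort by end time and greedily take each interval whose start is ≥ the last chosen end.
Sorted by end: (4,6)  (4,8)  (7,9)  (5,10)  (10,11)  (11,13)  (14,16)
take (4,6); take (7,9); skip (5,10); take (10,11); take (11,13); take (14,16).
Selected: (4,6) (7,9) (10,11) (11,13) (14,16)

13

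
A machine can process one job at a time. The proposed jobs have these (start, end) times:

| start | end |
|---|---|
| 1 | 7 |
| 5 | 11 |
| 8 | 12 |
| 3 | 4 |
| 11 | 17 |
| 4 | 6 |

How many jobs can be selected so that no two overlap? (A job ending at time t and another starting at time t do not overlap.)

Sort by end time and greedily take each interval whose start is ≥ the last chosen end.
Sorted by end: (3,4)  (4,6)  (1,7)  (5,11)  (8,12)  (11,17)
take (3,4); take (4,6); skip (1,7); skip (5,11); take (8,12).
Selected 3 jobs.

3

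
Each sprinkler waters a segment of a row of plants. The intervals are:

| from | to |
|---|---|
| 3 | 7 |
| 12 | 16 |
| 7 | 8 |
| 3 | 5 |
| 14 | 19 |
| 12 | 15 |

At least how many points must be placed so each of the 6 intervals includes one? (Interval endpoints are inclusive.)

Sorted: [3,5] [3,7] [7,8] [12,15] [12,16] [14,19]
{[3,5],[3,7]} hit by 5; {[7,8]} hit by 8; {[12,15],[12,16],[14,19]} hit by 15.
Points: 5, 8, 15 (3 total).

3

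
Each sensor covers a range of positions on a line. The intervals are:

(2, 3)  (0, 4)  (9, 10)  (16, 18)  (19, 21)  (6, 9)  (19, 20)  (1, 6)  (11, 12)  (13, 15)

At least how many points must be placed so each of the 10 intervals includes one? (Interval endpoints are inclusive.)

6

Process intervals by earliest right end; each time one isn't hit yet, stab at its right endpoint.
By right end: [2,3]  [0,4]  [1,6]  [6,9]  [9,10]  [11,12]  [13,15]  [16,18]  [19,20]  [19,21]
[2,3] uncovered → point at 3; [6,9] uncovered → point at 9; [11,12] uncovered → point at 12; [13,15] uncovered → point at 15; [16,18] uncovered → point at 18; [19,20] uncovered → point at 20.
Points: 3, 9, 12, 15, 18, 20 (6 total).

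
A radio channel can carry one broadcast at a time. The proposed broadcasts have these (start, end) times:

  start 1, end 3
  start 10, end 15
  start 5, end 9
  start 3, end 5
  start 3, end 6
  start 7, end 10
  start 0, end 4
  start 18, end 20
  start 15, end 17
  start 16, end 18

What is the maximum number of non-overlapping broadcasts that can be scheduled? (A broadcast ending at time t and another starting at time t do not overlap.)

6

Sorted by end: (1,3)  (0,4)  (3,5)  (3,6)  (5,9)  (7,10)  (10,15)  (15,17)  (16,18)  (18,20)
take (1,3); take (3,5); take (5,9); take (10,15); take (15,17); take (18,20).
Selected 6 broadcasts.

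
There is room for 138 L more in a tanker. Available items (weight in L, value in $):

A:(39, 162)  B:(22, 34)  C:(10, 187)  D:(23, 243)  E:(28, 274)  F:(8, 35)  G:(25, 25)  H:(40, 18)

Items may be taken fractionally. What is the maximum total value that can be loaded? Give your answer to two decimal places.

Sort by value per unit weight and fill in that order.
Ratios (sorted): C 18.70, D 10.57, E 9.79, F 4.38, A 4.15, B 1.55, G 1.00, H 0.45
take C (10 @ 187); take D (23 @ 243); take E (28 @ 274); take F (8 @ 35); take A (39 @ 162); take B (22 @ 34); take 8/25 of G → 8.00. Capacity used 138/138.
Total value = 943.00

943.00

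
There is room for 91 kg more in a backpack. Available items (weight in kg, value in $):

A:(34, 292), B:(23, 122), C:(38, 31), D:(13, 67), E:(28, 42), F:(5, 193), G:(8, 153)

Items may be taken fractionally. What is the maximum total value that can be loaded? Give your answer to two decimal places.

Sort by value per unit weight and fill in that order.
Ratios (sorted): F 38.60, G 19.12, A 8.59, B 5.30, D 5.15, E 1.50, C 0.82
take F (5 @ 193); take G (8 @ 153); take A (34 @ 292); take B (23 @ 122); take D (13 @ 67); take 8/28 of E → 12.00. Capacity used 91/91.
Total value = 839.00

839.00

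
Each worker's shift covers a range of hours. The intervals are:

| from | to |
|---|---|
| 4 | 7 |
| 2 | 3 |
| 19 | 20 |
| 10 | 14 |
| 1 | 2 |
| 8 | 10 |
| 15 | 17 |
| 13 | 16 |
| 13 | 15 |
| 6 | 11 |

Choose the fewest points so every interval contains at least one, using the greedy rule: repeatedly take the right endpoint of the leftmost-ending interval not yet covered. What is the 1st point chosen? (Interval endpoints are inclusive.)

Sorted: [1,2] [2,3] [4,7] [8,10] [6,11] [10,14] [13,15] [13,16] [15,17] [19,20]
{[1,2],[2,3]} hit by 2; {[4,7]} hit by 7; {[8,10],[6,11],[10,14]} hit by 10; {[13,15],[13,16],[15,17]} hit by 15; {[19,20]} hit by 20.
Points: 2, 7, 10, 15, 20 (5 total).

2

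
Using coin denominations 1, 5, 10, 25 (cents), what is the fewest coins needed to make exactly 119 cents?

10

119 = 4×25 + 1×10 + 1×5 + 4×1
Total coins = 4 + 1 + 1 + 4 = 10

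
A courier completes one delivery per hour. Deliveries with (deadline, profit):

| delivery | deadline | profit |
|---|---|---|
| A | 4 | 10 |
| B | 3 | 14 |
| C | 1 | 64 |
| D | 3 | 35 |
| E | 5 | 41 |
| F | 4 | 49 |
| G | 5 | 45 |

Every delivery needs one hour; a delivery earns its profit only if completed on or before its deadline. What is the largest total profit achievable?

234

Profit order: C=64 F=49 G=45 E=41 D=35 B=14 A=10
Assign: C→slot 1, F→slot 4, G→slot 5, E→slot 3, D→slot 2, B skipped, A skipped.
Slots: [1:C] [2:D] [3:E] [4:F] [5:G]
Profit = 64 + 35 + 41 + 49 + 45 = 234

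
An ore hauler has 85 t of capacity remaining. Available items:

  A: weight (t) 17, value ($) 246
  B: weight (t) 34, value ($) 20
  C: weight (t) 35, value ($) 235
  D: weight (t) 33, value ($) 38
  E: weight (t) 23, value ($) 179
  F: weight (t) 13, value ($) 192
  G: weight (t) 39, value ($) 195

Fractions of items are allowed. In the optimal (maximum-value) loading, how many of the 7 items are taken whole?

3

Sort by value per unit weight and fill in that order.
Order: F (192/13=14.77) > A (246/17=14.47) > E (179/23=7.78) > C (235/35=6.71) > G (195/39=5.00) > D (38/33=1.15) > B (20/34=0.59)
Fill: take F (13 @ 192) → take A (17 @ 246) → take E (23 @ 179) → take 32/35 of C → 214.86; 85/85 used.
3 item(s) taken whole; one partial (take 32/35 of C).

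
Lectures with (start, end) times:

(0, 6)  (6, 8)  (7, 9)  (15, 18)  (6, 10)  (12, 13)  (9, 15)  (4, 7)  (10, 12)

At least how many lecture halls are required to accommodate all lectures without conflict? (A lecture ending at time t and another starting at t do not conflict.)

3

Events (time:±→running): 0:+→1 4:+→2 6:-→1 6:+→2 6:+→3 … peak 3.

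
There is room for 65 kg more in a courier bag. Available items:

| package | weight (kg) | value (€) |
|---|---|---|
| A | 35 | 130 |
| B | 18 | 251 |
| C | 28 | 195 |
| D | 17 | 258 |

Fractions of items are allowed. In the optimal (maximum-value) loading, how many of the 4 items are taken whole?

3

Ratios (sorted): D 15.18, B 13.94, C 6.96, A 3.71
take D (17 @ 258); take B (18 @ 251); take C (28 @ 195); take 2/35 of A → 7.43. Capacity used 65/65.
3 item(s) taken whole; one partial (take 2/35 of A).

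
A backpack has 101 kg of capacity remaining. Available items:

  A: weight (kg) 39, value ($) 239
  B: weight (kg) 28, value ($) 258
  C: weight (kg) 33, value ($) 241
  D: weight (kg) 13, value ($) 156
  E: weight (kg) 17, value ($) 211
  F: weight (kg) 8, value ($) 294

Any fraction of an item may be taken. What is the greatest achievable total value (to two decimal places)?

Sort by value per unit weight and fill in that order.
Order: F (294/8=36.75) > E (211/17=12.41) > D (156/13=12.00) > B (258/28=9.21) > C (241/33=7.30) > A (239/39=6.13)
Fill: take F (8 @ 294) → take E (17 @ 211) → take D (13 @ 156) → take B (28 @ 258) → take C (33 @ 241) → take 2/39 of A → 12.26; 101/101 used.
Total value = 1172.26

1172.26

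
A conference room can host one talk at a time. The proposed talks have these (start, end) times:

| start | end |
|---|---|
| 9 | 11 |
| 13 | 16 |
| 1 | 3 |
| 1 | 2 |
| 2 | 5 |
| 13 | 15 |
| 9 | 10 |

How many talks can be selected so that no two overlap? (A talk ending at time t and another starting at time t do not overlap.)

4

Sort by end time and greedily take each interval whose start is ≥ the last chosen end.
By end time: (1,2), (1,3), (2,5), (9,10), (9,11), (13,15), (13,16).
Pick (1,2); next start ≥ 2 → (2,5); next start ≥ 5 → (9,10); next start ≥ 10 → (13,15).
Selected 4 talks.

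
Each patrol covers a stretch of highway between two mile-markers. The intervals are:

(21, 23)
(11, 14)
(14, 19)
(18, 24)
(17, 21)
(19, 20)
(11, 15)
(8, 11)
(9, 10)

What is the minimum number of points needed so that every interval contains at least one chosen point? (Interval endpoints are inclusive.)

4

Process intervals by earliest right end; each time one isn't hit yet, stab at its right endpoint.
By right end: [9,10]  [8,11]  [11,14]  [11,15]  [14,19]  [19,20]  [17,21]  [21,23]  [18,24]
[9,10] uncovered → point at 10; [11,14] uncovered → point at 14; [19,20] uncovered → point at 20; [21,23] uncovered → point at 23.
Points: 10, 14, 20, 23 (4 total).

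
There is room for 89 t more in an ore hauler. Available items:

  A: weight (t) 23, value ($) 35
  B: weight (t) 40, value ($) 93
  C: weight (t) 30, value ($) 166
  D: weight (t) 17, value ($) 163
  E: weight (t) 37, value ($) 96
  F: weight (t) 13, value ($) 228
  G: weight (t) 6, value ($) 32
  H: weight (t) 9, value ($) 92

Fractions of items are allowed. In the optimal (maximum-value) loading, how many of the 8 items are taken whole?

Sort by value per unit weight and fill in that order.
Order: F (228/13=17.54) > H (92/9=10.22) > D (163/17=9.59) > C (166/30=5.53) > G (32/6=5.33) > E (96/37=2.59) > B (93/40=2.33) > A (35/23=1.52)
Fill: take F (13 @ 228) → take H (9 @ 92) → take D (17 @ 163) → take C (30 @ 166) → take G (6 @ 32) → take 14/37 of E → 36.32; 89/89 used.
5 item(s) taken whole; one partial (take 14/37 of E).

5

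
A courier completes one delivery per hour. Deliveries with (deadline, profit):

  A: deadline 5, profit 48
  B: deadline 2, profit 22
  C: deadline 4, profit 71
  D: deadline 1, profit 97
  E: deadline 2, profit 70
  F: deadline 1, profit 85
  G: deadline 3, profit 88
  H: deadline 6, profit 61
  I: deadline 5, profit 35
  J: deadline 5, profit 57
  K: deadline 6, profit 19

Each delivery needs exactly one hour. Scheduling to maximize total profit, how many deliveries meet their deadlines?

6

Sort by profit descending; place each in the latest free slot ≤ its deadline.
Profit order: D=97 G=88 F=85 C=71 E=70 H=61 J=57 A=48 I=35 B=22 K=19
Assign: D→slot 1, G→slot 3, F skipped, C→slot 4, E→slot 2, H→slot 6, J→slot 5, A skipped, I skipped, B skipped, K skipped.
Slots: [1:D] [2:E] [3:G] [4:C] [5:J] [6:H]
6 of 11 scheduled.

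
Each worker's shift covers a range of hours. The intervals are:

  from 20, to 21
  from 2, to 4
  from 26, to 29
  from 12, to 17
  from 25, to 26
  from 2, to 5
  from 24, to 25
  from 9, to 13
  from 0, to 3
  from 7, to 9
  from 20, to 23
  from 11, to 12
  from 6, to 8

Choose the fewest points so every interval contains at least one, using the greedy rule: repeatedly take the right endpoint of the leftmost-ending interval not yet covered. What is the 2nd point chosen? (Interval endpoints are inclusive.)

8

Sort by right endpoint; whenever an interval is uncovered, place a point at its right end.
Sorted: [0,3] [2,4] [2,5] [6,8] [7,9] [11,12] [9,13] [12,17] [20,21] [20,23] [24,25] [25,26] [26,29]
{[0,3],[2,4],[2,5]} hit by 3; {[6,8],[7,9]} hit by 8; {[11,12],[9,13],[12,17]} hit by 12; {[20,21],[20,23]} hit by 21; {[24,25],[25,26]} hit by 25; {[26,29]} hit by 29.
Points: 3, 8, 12, 21, 25, 29 (6 total).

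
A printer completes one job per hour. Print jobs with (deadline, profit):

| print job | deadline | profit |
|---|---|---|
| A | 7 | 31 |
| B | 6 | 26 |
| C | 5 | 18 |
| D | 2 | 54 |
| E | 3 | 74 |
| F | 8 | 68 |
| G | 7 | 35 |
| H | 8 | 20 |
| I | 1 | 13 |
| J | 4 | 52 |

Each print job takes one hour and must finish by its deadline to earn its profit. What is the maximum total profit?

Take jobs in profit order; each goes to the latest open slot no later than its deadline.
Profit order: E=74 F=68 D=54 J=52 G=35 A=31 B=26 H=20 C=18 I=13
Assign: E→slot 3, F→slot 8, D→slot 2, J→slot 4, G→slot 7, A→slot 6, B→slot 5, H→slot 1, C skipped, I skipped.
Slots: [1:H] [2:D] [3:E] [4:J] [5:B] [6:A] [7:G] [8:F]
Profit = 20 + 54 + 74 + 52 + 26 + 31 + 35 + 68 = 360

360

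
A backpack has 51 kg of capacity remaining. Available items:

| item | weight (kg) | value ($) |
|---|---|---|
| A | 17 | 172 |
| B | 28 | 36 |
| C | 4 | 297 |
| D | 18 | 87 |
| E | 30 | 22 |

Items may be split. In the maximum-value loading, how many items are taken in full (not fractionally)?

3

Sort by value per unit weight and fill in that order.
Ratios (sorted): C 74.25, A 10.12, D 4.83, B 1.29, E 0.73
take C (4 @ 297); take A (17 @ 172); take D (18 @ 87); take 12/28 of B → 15.43. Capacity used 51/51.
3 item(s) taken whole; one partial (take 12/28 of B).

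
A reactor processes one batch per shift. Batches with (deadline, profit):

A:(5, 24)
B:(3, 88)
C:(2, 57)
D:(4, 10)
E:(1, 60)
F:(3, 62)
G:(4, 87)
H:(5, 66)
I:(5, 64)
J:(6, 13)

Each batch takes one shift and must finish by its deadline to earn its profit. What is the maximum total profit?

Take jobs in profit order; each goes to the latest open slot no later than its deadline.
By profit: B(d3,88), G(d4,87), H(d5,66), I(d5,64), F(d3,62), E(d1,60), C(d2,57), A(d5,24), J(d6,13), D(d4,10)
B→slot 3; G→slot 4; H→slot 5; I→slot 2; F→slot 1; E skipped; C skipped; A skipped; J→slot 6; D skipped.
Profit = 62 + 64 + 88 + 87 + 66 + 13 = 380

380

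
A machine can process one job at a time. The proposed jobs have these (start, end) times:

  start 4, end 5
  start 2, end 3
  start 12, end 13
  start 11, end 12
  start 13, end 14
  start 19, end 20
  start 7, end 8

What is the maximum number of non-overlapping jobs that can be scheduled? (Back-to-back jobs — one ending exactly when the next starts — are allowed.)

7

By end time: (2,3), (4,5), (7,8), (11,12), (12,13), (13,14), (19,20).
Pick (2,3); next start ≥ 3 → (4,5); next start ≥ 5 → (7,8); next start ≥ 8 → (11,12); next start ≥ 12 → (12,13); next start ≥ 13 → (13,14); next start ≥ 14 → (19,20).
Selected 7 jobs.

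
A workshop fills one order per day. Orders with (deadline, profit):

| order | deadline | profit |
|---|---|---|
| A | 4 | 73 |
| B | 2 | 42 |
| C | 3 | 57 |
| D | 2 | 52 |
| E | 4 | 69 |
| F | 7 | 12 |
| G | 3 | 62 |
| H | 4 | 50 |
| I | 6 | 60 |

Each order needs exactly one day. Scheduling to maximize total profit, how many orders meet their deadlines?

6

Sort by profit descending; place each in the latest free slot ≤ its deadline.
By profit: A(d4,73), E(d4,69), G(d3,62), I(d6,60), C(d3,57), D(d2,52), H(d4,50), B(d2,42), F(d7,12)
A→slot 4; E→slot 3; G→slot 2; I→slot 6; C→slot 1; D skipped; H skipped; B skipped; F→slot 7.
6 of 9 scheduled.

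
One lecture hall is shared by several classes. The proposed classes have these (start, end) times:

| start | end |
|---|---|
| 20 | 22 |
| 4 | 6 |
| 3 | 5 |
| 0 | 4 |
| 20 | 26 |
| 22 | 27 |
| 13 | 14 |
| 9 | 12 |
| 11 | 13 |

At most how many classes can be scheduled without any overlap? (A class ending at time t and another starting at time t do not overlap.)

6

Order by finish time; keep every interval that doesn't clash with the previous kept one.
Sorted by end: (0,4)  (3,5)  (4,6)  (9,12)  (11,13)  (13,14)  (20,22)  (20,26)  (22,27)
take (0,4); skip (3,5); take (4,6); take (9,12); take (13,14); take (20,22); skip (20,26); take (22,27).
Selected 6 classes.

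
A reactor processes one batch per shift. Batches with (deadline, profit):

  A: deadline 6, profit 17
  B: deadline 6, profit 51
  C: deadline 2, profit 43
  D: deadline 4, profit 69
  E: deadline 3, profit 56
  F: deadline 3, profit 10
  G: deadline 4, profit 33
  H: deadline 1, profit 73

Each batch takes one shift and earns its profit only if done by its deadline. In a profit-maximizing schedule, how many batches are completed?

Take jobs in profit order; each goes to the latest open slot no later than its deadline.
Profit order: H=73 D=69 E=56 B=51 C=43 G=33 A=17 F=10
Assign: H→slot 1, D→slot 4, E→slot 3, B→slot 6, C→slot 2, G skipped, A→slot 5, F skipped.
Slots: [1:H] [2:C] [3:E] [4:D] [5:A] [6:B]
6 of 8 scheduled.

6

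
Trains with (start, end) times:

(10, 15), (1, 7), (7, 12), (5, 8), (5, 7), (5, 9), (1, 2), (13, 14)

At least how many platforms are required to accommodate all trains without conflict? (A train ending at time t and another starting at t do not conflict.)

4

Count concurrent intervals with a sweep; the peak is the room count.
Events (time:±→running): 1:+→1 1:+→2 2:-→1 5:+→2 5:+→3 5:+→4 … peak 4.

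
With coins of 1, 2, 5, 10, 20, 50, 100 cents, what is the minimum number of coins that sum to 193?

6

193 − 1×100→93 − 1×50→43 − 2×20→3 − 1×2→1 − 1×1→0
Total coins = 1 + 1 + 2 + 1 + 1 = 6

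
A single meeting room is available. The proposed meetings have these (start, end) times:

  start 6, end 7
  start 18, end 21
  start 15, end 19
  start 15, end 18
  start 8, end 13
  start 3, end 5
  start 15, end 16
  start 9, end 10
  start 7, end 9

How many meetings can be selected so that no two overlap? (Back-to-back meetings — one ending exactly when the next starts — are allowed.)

By end time: (3,5), (6,7), (7,9), (9,10), (8,13), (15,16), (15,18), (15,19), (18,21).
Pick (3,5); next start ≥ 5 → (6,7); next start ≥ 7 → (7,9); next start ≥ 9 → (9,10); next start ≥ 10 → (15,16); next start ≥ 16 → (18,21).
Selected 6 meetings.

6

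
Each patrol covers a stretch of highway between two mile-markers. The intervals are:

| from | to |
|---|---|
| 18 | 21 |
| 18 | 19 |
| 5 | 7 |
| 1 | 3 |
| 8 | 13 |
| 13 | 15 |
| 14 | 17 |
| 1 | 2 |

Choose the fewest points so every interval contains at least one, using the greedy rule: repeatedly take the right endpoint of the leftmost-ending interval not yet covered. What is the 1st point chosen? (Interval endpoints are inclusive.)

Sorted: [1,2] [1,3] [5,7] [8,13] [13,15] [14,17] [18,19] [18,21]
{[1,2],[1,3]} hit by 2; {[5,7]} hit by 7; {[8,13],[13,15]} hit by 13; {[14,17]} hit by 17; {[18,19],[18,21]} hit by 19.
Points: 2, 7, 13, 17, 19 (5 total).

2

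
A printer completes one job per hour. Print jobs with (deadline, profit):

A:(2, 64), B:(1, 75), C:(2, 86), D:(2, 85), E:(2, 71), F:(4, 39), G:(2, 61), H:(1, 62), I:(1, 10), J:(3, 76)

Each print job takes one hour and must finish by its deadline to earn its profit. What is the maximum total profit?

Take jobs in profit order; each goes to the latest open slot no later than its deadline.
Profit order: C=86 D=85 J=76 B=75 E=71 A=64 H=62 G=61 F=39 I=10
Assign: C→slot 2, D→slot 1, J→slot 3, B skipped, E skipped, A skipped, H skipped, G skipped, F→slot 4, I skipped.
Slots: [1:D] [2:C] [3:J] [4:F]
Profit = 85 + 86 + 76 + 39 = 286

286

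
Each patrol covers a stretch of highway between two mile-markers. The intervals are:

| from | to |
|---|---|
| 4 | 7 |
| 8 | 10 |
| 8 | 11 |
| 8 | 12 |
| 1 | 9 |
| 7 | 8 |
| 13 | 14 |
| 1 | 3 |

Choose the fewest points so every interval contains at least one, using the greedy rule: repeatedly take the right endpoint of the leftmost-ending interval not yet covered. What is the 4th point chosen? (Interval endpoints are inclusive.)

Sorted: [1,3] [4,7] [7,8] [1,9] [8,10] [8,11] [8,12] [13,14]
{[1,3]} hit by 3; {[4,7],[7,8],[1,9]} hit by 7; {[8,10],[8,11],[8,12]} hit by 10; {[13,14]} hit by 14.
Points: 3, 7, 10, 14 (4 total).

14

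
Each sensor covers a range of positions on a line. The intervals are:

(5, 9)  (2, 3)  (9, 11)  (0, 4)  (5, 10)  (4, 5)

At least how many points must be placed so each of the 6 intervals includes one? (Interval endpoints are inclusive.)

3

Sort by right endpoint; whenever an interval is uncovered, place a point at its right end.
Sorted: [2,3] [0,4] [4,5] [5,9] [5,10] [9,11]
{[2,3],[0,4]} hit by 3; {[4,5],[5,9],[5,10]} hit by 5; {[9,11]} hit by 11.
Points: 3, 5, 11 (3 total).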